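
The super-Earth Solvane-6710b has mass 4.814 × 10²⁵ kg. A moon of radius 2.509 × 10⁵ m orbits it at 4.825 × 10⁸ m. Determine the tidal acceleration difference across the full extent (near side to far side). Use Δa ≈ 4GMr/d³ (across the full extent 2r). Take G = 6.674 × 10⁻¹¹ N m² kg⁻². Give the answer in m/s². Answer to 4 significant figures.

Δa = 4GMr/d³
   = 4 × (6.674 × 10⁻¹¹) × (4.814 × 10²⁵) × (2.509 × 10⁵) / (4.825 × 10⁸)³
   = 2.871 × 10⁻⁵ m/s²

2.871 × 10⁻⁵ m/s²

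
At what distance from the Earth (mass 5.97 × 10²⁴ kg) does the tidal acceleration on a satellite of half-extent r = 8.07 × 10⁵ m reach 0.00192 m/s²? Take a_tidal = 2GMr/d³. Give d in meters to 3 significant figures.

2GMr/d³ = a_tidal  ⇒  d = (2GMr / a_tidal)^(1/3)
d = (2 × 6.674×10⁻¹¹ × (5.97 × 10²⁴) × (8.07 × 10⁵) / (0.00192))^(1/3)
  = 6.94 × 10⁷ m

6.94 × 10⁷ m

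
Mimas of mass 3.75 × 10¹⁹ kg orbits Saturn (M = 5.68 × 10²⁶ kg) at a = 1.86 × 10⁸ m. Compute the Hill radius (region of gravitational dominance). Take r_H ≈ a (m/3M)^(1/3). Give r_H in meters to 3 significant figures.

r_H ≈ a (m/3M)^(1/3)
    = (1.86 × 10⁸) × (3.75 × 10¹⁹ / (3 × 5.68 × 10²⁶))^(1/3)
    = 5.21 × 10⁵ m

5.21 × 10⁵ m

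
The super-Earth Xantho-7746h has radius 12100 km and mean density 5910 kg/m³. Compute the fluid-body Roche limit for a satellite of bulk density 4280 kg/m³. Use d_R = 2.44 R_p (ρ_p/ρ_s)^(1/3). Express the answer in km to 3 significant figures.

d_R = 2.44 × 12100 km × (5910/4280)^(1/3)
    = 32900 km

32900 km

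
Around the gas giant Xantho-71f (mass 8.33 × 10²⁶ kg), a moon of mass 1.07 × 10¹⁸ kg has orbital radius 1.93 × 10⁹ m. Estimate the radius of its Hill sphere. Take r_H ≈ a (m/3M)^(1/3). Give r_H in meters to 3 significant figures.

1.45 × 10⁶ m

r_H ≈ a (m/3M)^(1/3)
    = (1.93 × 10⁹) × (1.07 × 10¹⁸ / (3 × 8.33 × 10²⁶))^(1/3)
    = 1.45 × 10⁶ m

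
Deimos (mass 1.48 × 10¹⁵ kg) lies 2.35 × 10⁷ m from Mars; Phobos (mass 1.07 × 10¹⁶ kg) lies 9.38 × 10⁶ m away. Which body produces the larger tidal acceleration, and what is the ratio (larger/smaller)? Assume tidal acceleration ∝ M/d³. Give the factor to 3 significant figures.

The tide-raising term goes as M/d³ (the gradient of a 1/d² field).
Deimos: (1.48 × 10¹⁵) / (2.35 × 10⁷)³ = 1.140 × 10⁻⁷
Phobos: (1.07 × 10¹⁶) / (9.38 × 10⁶)³ = 1.297 × 10⁻⁵
Ratio (larger/smaller) = 114

Phobos, by a factor of ≈ 114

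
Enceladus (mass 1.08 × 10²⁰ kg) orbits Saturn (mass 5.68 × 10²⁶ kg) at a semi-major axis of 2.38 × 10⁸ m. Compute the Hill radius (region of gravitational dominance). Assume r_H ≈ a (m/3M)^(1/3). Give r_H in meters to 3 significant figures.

9.49 × 10⁵ m

r_H ≈ a (m/3M)^(1/3)
    = (2.38 × 10⁸) × (1.08 × 10²⁰ / (3 × 5.68 × 10²⁶))^(1/3)
    = 9.49 × 10⁵ m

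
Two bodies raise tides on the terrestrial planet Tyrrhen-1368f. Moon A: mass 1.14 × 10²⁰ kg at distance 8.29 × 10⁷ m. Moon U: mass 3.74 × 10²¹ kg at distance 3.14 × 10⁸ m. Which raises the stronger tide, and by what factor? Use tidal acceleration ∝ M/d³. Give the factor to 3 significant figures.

Moon A, by a factor of ≈ 1.66

Tidal stretch scales as M/d³; compute that for each body.
Moon A: (1.14 × 10²⁰) / (8.29 × 10⁷)³ = 2.001 × 10⁻⁴
Moon U: (3.74 × 10²¹) / (3.14 × 10⁸)³ = 1.208 × 10⁻⁴
Ratio (larger/smaller) = 1.66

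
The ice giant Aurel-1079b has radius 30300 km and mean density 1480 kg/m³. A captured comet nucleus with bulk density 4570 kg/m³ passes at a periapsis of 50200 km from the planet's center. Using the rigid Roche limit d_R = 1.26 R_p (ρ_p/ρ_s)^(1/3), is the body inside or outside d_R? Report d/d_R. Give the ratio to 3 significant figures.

outside; d/d_R ≈ 1.91

d_R = 1.26 × (30300 km) × (1480/4570)^(1/3) = 26220 km
d/d_R = (50200) / (26220) = 1.91
Since d/d_R > 1, the body is outside the Roche limit.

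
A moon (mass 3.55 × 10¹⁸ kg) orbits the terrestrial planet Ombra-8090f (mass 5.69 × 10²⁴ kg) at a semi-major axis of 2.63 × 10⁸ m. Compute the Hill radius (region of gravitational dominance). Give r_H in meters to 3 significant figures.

r_H ≈ a (m/3M)^(1/3)
    = (2.63 × 10⁸) × (3.55 × 10¹⁸ / (3 × 5.69 × 10²⁴))^(1/3)
    = 1.56 × 10⁶ m

1.56 × 10⁶ m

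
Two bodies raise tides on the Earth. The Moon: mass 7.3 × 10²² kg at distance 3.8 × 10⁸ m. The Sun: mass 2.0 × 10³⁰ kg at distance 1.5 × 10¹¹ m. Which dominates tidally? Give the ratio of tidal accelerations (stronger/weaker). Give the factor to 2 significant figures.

Tidal stretch scales as M/d³; compute that for each body.
The Moon: (7.3 × 10²²) / (3.8 × 10⁸)³ = 1.330 × 10⁻³
The Sun: (2.0 × 10³⁰) / (1.5 × 10¹¹)³ = 5.926 × 10⁻⁴
Ratio (larger/smaller) = 2.2

The Moon, by a factor of ≈ 2.2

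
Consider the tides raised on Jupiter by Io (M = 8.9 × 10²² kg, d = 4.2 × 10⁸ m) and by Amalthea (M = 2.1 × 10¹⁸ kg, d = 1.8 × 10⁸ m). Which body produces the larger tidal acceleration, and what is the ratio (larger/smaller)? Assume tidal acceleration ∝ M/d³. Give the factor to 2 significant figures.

Io, by a factor of ≈ 3300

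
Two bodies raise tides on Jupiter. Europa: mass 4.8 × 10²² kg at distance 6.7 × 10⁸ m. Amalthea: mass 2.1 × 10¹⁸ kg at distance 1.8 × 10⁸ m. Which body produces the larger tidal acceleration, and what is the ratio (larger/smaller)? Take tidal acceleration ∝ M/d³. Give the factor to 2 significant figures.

Tidal stretch scales as M/d³; compute that for each body.
Europa: (4.8 × 10²²) / (6.7 × 10⁸)³ = 1.596 × 10⁻⁴
Amalthea: (2.1 × 10¹⁸) / (1.8 × 10⁸)³ = 3.601 × 10⁻⁷
Ratio (larger/smaller) = 440

Europa, by a factor of ≈ 440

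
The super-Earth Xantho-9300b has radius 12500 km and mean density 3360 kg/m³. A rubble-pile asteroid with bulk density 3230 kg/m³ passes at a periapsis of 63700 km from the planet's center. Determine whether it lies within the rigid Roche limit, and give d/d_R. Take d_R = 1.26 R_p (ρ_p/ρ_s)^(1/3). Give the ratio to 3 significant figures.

d_R = 1.26 × (12500 km) × (3360/3230)^(1/3) = 15960 km
d/d_R = (63700) / (15960) = 3.99
Since d/d_R > 1, the body is outside the Roche limit.

outside; d/d_R ≈ 3.99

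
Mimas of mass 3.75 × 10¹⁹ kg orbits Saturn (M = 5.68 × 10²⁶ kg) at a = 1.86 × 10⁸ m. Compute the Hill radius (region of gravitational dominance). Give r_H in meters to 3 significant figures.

r_H ≈ a (m/3M)^(1/3)
    = (1.86 × 10⁸) × (3.75 × 10¹⁹ / (3 × 5.68 × 10²⁶))^(1/3)
    = 5.21 × 10⁵ m

5.21 × 10⁵ m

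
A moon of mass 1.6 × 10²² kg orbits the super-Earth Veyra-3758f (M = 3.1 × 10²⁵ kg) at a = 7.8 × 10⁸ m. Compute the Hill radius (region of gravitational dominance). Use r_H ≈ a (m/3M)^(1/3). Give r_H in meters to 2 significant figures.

4.3 × 10⁷ m

r_H ≈ a (m/3M)^(1/3)
    = (7.8 × 10⁸) × (1.6 × 10²² / (3 × 3.1 × 10²⁵))^(1/3)
    = 4.3 × 10⁷ m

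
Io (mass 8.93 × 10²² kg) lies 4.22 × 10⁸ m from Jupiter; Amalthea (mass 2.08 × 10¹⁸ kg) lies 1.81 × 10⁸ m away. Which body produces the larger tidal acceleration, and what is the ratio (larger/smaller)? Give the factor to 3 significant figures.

Tidal stretch scales as M/d³; compute that for each body.
Io: (8.93 × 10²²) / (4.22 × 10⁸)³ = 1.188 × 10⁻³
Amalthea: (2.08 × 10¹⁸) / (1.81 × 10⁸)³ = 3.508 × 10⁻⁷
Ratio (larger/smaller) = 3390

Io, by a factor of ≈ 3390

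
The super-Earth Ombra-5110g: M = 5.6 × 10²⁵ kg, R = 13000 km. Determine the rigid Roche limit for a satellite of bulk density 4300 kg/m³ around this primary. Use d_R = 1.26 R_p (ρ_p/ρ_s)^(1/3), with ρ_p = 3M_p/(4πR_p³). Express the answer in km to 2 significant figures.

18000 km

ρ_p = 3M_p/(4πR_p³) = 3 × (5.6 × 10²⁵) / (4π × (1.3 × 10⁷ m)³) = 6100 kg/m³
d_R = 1.26 × 13000 km × (6100/4300)^(1/3)
    = 18000 km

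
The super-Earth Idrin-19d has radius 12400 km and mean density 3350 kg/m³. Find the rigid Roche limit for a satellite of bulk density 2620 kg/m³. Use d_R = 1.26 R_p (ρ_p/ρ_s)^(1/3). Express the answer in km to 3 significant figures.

d_R = 1.26 × 12400 km × (3350/2620)^(1/3)
    = 17000 km

17000 km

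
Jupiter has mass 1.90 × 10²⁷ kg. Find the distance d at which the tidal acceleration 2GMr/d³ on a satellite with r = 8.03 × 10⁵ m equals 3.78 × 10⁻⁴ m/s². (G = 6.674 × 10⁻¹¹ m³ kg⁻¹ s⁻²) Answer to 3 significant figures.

8.14 × 10⁸ m

2GMr/d³ = a_tidal  ⇒  d = (2GMr / a_tidal)^(1/3)
d = (2 × 6.674×10⁻¹¹ × (1.90 × 10²⁷) × (8.03 × 10⁵) / (3.78 × 10⁻⁴))^(1/3)
  = 8.14 × 10⁸ m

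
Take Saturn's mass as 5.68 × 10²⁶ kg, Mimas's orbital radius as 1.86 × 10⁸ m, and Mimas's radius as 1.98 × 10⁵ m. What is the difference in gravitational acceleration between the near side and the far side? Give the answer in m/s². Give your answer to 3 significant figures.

a_tidal = 4GMr/d³
        = 4 × (6.674 × 10⁻¹¹) × (5.68 × 10²⁶) × (1.98 × 10⁵) / (1.86 × 10⁸)³
        = 4.67 × 10⁻³ m/s²

4.67 × 10⁻³ m/s²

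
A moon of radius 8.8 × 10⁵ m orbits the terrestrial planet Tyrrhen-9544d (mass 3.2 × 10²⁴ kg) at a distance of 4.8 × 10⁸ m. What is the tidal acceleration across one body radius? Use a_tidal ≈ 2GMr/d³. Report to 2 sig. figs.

3.4 × 10⁻⁶ m/s²

Δa = 2GMr/d³
   = 2 × (6.674 × 10⁻¹¹) × (3.2 × 10²⁴) × (8.8 × 10⁵) / (4.8 × 10⁸)³
   = 3.4 × 10⁻⁶ m/s²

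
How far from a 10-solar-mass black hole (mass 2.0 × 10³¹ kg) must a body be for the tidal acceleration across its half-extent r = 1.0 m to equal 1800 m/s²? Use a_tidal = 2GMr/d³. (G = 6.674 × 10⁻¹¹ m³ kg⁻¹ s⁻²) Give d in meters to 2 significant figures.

1.1 × 10⁶ m

2GMr/d³ = a_tidal  ⇒  d = (2GMr / a_tidal)^(1/3)
d = (2 × 6.674×10⁻¹¹ × (2.0 × 10³¹) × (1.0) / (1800))^(1/3)
  = 1.1 × 10⁶ m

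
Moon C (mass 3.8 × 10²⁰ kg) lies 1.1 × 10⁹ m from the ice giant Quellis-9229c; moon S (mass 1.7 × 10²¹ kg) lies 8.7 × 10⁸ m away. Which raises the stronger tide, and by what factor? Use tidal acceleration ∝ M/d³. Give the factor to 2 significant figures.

Moon S, by a factor of ≈ 9.0

Compare M/d³ for the two perturbers:
Moon C: (3.8 × 10²⁰) / (1.1 × 10⁹)³ = 2.855 × 10⁻⁷
Moon S: (1.7 × 10²¹) / (8.7 × 10⁸)³ = 2.582 × 10⁻⁶
Ratio (larger/smaller) = 9.0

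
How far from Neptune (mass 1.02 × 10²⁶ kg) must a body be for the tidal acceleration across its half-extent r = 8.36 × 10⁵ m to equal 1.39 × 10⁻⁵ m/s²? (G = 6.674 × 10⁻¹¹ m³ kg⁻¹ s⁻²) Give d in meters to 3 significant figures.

2GMr/d³ = a_tidal  ⇒  d = (2GMr / a_tidal)^(1/3)
d = (2 × 6.674×10⁻¹¹ × (1.02 × 10²⁶) × (8.36 × 10⁵) / (1.39 × 10⁻⁵))^(1/3)
  = 9.36 × 10⁸ m

9.36 × 10⁸ m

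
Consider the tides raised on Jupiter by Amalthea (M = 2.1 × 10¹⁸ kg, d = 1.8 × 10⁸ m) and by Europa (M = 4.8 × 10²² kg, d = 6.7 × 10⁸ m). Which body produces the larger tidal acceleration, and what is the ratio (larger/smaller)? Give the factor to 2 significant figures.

Europa, by a factor of ≈ 440

The tide-raising term goes as M/d³ (the gradient of a 1/d² field).
Amalthea: (2.1 × 10¹⁸) / (1.8 × 10⁸)³ = 3.601 × 10⁻⁷
Europa: (4.8 × 10²²) / (6.7 × 10⁸)³ = 1.596 × 10⁻⁴
Ratio (larger/smaller) = 440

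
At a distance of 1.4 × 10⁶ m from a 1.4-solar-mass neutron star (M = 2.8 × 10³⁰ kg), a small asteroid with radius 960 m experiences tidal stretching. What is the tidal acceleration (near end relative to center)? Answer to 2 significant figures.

1.3 × 10⁵ m/s²

Differencing GM/(d−r)² and GM/d² to first order in r/d gives 2GMr/d³.
Δa = 2GMr/d³
   = 2 × (6.674 × 10⁻¹¹) × (2.8 × 10³⁰) × (960) / (1.4 × 10⁶)³
   = 1.3 × 10⁵ m/s²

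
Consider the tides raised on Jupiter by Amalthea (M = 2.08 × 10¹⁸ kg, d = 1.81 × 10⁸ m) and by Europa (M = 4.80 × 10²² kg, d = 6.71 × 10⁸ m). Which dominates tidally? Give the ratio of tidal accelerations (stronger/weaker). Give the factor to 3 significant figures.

Tidal acceleration ∝ M/d³, so compare M/d³ for each.
Amalthea: (2.08 × 10¹⁸) / (1.81 × 10⁸)³ = 3.508 × 10⁻⁷
Europa: (4.80 × 10²²) / (6.71 × 10⁸)³ = 1.589 × 10⁻⁴
Ratio (larger/smaller) = 453

Europa, by a factor of ≈ 453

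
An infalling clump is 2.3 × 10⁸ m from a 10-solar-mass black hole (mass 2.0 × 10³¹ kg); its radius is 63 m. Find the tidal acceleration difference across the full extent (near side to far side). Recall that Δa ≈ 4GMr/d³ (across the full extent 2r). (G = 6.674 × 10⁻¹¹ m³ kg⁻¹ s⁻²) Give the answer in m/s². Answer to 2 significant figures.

Δg = 4GMr/d³
   = 4 × (6.674 × 10⁻¹¹) × (2.0 × 10³¹) × (63) / (2.3 × 10⁸)³
   = 2.8 × 10⁻² m/s²

2.8 × 10⁻² m/s²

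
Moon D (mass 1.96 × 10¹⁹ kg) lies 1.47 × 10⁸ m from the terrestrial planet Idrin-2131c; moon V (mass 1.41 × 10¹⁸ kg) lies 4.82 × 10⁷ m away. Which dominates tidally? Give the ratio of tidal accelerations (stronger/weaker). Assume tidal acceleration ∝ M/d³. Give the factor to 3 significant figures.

Moon V, by a factor of ≈ 2.04

Tidal stretch scales as M/d³; compute that for each body.
Moon D: (1.96 × 10¹⁹) / (1.47 × 10⁸)³ = 6.170 × 10⁻⁶
Moon V: (1.41 × 10¹⁸) / (4.82 × 10⁷)³ = 1.259 × 10⁻⁵
Ratio (larger/smaller) = 2.04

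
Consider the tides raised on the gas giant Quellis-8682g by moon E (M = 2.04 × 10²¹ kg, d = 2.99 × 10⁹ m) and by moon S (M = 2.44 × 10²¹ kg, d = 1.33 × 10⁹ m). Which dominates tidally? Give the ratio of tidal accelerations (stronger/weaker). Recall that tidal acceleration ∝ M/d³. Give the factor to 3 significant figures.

Tidal acceleration ∝ M/d³, so compare M/d³ for each.
Moon E: (2.04 × 10²¹) / (2.99 × 10⁹)³ = 7.632 × 10⁻⁸
Moon S: (2.44 × 10²¹) / (1.33 × 10⁹)³ = 1.037 × 10⁻⁶
Ratio (larger/smaller) = 13.6

Moon S, by a factor of ≈ 13.6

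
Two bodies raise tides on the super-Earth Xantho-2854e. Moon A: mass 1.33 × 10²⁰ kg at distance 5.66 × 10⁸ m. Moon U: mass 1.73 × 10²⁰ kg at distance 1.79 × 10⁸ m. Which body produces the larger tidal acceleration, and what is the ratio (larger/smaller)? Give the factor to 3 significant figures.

Compare M/d³ for the two perturbers:
Moon A: (1.33 × 10²⁰) / (5.66 × 10⁸)³ = 7.335 × 10⁻⁷
Moon U: (1.73 × 10²⁰) / (1.79 × 10⁸)³ = 3.016 × 10⁻⁵
Ratio (larger/smaller) = 41.1

Moon U, by a factor of ≈ 41.1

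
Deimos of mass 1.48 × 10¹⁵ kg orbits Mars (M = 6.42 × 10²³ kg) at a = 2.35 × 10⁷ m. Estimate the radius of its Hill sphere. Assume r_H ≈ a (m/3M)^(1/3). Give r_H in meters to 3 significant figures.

r_H ≈ a (m/3M)^(1/3)
    = (2.35 × 10⁷) × (1.48 × 10¹⁵ / (3 × 6.42 × 10²³))^(1/3)
    = 2.15 × 10⁴ m

2.15 × 10⁴ m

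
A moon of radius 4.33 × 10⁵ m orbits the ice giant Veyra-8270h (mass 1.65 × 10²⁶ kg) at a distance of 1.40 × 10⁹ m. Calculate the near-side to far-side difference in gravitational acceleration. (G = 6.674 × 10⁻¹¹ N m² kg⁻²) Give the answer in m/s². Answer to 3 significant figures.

The field gradient is 2GM/d³; across the full diameter 2r the difference is 4GMr/d³.
Δa = 4GMr/d³
   = 4 × (6.674 × 10⁻¹¹) × (1.65 × 10²⁶) × (4.33 × 10⁵) / (1.40 × 10⁹)³
   = 6.95 × 10⁻⁶ m/s²

6.95 × 10⁻⁶ m/s²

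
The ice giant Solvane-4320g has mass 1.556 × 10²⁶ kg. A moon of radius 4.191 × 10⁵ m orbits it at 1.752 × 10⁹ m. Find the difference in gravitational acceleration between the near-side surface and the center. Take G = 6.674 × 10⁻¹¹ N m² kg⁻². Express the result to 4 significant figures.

1.619 × 10⁻⁶ m/s²

Differencing GM/(d−r)² and GM/d² to first order in r/d gives 2GMr/d³.
a_tidal = 2GMr/d³
        = 2 × (6.674 × 10⁻¹¹) × (1.556 × 10²⁶) × (4.191 × 10⁵) / (1.752 × 10⁹)³
        = 1.619 × 10⁻⁶ m/s²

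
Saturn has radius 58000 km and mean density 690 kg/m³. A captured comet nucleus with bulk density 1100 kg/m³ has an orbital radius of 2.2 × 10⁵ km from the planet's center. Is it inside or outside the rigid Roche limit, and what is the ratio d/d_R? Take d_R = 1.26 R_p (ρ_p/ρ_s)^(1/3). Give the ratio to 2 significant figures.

outside; d/d_R ≈ 3.5

d_R = 1.26 × (58000 km) × (690/1100)^(1/3) = 62560 km
d/d_R = (2.2 × 10⁵) / (62560) = 3.5
Since d/d_R > 1, the body is outside the Roche limit.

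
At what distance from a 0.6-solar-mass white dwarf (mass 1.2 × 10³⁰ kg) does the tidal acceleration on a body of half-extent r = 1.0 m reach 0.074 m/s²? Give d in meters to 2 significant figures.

1.3 × 10⁷ m

2GMr/d³ = a_tidal  ⇒  d = (2GMr / a_tidal)^(1/3)
d = (2 × 6.674×10⁻¹¹ × (1.2 × 10³⁰) × (1.0) / (0.074))^(1/3)
  = 1.3 × 10⁷ m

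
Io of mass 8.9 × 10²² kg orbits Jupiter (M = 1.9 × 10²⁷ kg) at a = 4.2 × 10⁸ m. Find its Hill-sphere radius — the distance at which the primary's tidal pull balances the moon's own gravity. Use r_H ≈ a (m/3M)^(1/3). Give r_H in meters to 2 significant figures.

1.0 × 10⁷ m

r_H ≈ a (m/3M)^(1/3)
    = (4.2 × 10⁸) × (8.9 × 10²² / (3 × 1.9 × 10²⁷))^(1/3)
    = 1.0 × 10⁷ m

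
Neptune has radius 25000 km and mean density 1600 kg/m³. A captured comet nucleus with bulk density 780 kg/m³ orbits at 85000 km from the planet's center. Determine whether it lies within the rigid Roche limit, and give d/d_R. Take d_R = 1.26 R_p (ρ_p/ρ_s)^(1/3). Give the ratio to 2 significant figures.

outside; d/d_R ≈ 2.1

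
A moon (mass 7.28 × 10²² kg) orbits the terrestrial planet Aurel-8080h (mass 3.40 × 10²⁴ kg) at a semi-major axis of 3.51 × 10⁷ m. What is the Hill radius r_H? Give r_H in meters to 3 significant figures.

r_H ≈ a (m/3M)^(1/3)
    = (3.51 × 10⁷) × (7.28 × 10²² / (3 × 3.40 × 10²⁴))^(1/3)
    = 6.76 × 10⁶ m

6.76 × 10⁶ m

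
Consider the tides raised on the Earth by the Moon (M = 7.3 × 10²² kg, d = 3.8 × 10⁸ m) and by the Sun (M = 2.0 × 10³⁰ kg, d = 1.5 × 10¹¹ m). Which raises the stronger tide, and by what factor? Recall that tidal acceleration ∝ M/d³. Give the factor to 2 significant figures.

The Moon, by a factor of ≈ 2.2

The tide-raising term goes as M/d³ (the gradient of a 1/d² field).
The Moon: (7.3 × 10²²) / (3.8 × 10⁸)³ = 1.330 × 10⁻³
The Sun: (2.0 × 10³⁰) / (1.5 × 10¹¹)³ = 5.926 × 10⁻⁴
Ratio (larger/smaller) = 2.2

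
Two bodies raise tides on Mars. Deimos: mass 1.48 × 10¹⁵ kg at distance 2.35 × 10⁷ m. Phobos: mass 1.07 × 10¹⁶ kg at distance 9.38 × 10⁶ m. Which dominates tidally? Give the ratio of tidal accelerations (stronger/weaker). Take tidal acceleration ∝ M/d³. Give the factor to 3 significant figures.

Phobos, by a factor of ≈ 114

Tidal acceleration ∝ M/d³, so compare M/d³ for each.
Deimos: (1.48 × 10¹⁵) / (2.35 × 10⁷)³ = 1.140 × 10⁻⁷
Phobos: (1.07 × 10¹⁶) / (9.38 × 10⁶)³ = 1.297 × 10⁻⁵
Ratio (larger/smaller) = 114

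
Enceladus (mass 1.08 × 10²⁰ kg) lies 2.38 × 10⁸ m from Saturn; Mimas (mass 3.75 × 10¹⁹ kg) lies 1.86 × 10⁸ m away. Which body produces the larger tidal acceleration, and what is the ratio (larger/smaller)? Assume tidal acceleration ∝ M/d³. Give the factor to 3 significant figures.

Enceladus, by a factor of ≈ 1.37

Tidal acceleration ∝ M/d³, so compare M/d³ for each.
Enceladus: (1.08 × 10²⁰) / (2.38 × 10⁸)³ = 8.011 × 10⁻⁶
Mimas: (3.75 × 10¹⁹) / (1.86 × 10⁸)³ = 5.828 × 10⁻⁶
Ratio (larger/smaller) = 1.37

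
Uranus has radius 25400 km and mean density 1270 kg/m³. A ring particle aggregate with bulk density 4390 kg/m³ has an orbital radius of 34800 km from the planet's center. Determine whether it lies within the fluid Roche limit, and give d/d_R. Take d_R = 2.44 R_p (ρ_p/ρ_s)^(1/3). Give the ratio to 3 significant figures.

inside; d/d_R ≈ 0.849

d_R = 2.44 × (25400 km) × (1270/4390)^(1/3) = 40990 km
d/d_R = (34800) / (40990) = 0.849
Since d/d_R < 1, the body is inside the Roche limit.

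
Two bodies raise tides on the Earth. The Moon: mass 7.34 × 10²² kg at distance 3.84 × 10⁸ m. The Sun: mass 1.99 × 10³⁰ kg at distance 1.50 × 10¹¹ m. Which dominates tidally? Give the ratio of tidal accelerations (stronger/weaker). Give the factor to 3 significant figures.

Tidal stretch scales as M/d³; compute that for each body.
The Moon: (7.34 × 10²²) / (3.84 × 10⁸)³ = 1.296 × 10⁻³
The Sun: (1.99 × 10³⁰) / (1.50 × 10¹¹)³ = 5.896 × 10⁻⁴
Ratio (larger/smaller) = 2.20

The Moon, by a factor of ≈ 2.20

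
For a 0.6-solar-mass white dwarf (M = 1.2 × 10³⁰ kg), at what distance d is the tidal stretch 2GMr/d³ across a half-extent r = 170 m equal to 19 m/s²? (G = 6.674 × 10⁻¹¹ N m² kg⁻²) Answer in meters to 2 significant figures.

2GMr/d³ = a_tidal  ⇒  d = (2GMr / a_tidal)^(1/3)
d = (2 × 6.674×10⁻¹¹ × (1.2 × 10³⁰) × (170) / (19))^(1/3)
  = 1.1 × 10⁷ m

1.1 × 10⁷ m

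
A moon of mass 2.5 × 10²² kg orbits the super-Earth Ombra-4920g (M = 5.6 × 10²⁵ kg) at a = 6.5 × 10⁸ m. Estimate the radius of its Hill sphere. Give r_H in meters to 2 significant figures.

3.4 × 10⁷ m

r_H ≈ a (m/3M)^(1/3)
    = (6.5 × 10⁸) × (2.5 × 10²² / (3 × 5.6 × 10²⁵))^(1/3)
    = 3.4 × 10⁷ m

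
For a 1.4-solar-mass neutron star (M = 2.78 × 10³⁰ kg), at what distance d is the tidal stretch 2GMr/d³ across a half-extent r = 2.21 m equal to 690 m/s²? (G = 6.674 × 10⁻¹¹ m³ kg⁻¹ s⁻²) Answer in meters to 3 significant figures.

1.06 × 10⁶ m

2GMr/d³ = a_tidal  ⇒  d = (2GMr / a_tidal)^(1/3)
d = (2 × 6.674×10⁻¹¹ × (2.78 × 10³⁰) × (2.21) / (690))^(1/3)
  = 1.06 × 10⁶ m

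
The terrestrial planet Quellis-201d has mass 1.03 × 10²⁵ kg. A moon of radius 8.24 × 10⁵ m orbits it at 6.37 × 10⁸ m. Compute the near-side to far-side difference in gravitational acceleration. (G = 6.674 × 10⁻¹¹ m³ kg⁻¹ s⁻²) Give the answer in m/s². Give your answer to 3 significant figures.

Δg = 4GMr/d³
   = 4 × (6.674 × 10⁻¹¹) × (1.03 × 10²⁵) × (8.24 × 10⁵) / (6.37 × 10⁸)³
   = 8.77 × 10⁻⁶ m/s²

8.77 × 10⁻⁶ m/s²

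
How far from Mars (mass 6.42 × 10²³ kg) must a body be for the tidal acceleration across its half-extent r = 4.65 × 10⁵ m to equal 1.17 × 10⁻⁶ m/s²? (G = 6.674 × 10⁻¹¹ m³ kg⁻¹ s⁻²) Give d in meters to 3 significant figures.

3.24 × 10⁸ m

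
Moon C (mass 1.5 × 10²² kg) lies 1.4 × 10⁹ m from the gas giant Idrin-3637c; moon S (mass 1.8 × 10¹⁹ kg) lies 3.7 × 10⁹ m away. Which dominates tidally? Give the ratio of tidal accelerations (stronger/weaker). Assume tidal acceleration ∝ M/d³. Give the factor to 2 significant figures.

Moon C, by a factor of ≈ 15000

Tidal acceleration ∝ M/d³, so compare M/d³ for each.
Moon C: (1.5 × 10²²) / (1.4 × 10⁹)³ = 5.466 × 10⁻⁶
Moon S: (1.8 × 10¹⁹) / (3.7 × 10⁹)³ = 3.554 × 10⁻¹⁰
Ratio (larger/smaller) = 15000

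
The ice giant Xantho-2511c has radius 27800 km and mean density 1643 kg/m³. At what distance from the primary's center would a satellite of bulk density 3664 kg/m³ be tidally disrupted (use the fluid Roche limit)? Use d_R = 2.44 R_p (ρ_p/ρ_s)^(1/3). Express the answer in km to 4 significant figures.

d_R = 2.44 × 27800 km × (1643/3664)^(1/3)
    = 51920 km

51920 km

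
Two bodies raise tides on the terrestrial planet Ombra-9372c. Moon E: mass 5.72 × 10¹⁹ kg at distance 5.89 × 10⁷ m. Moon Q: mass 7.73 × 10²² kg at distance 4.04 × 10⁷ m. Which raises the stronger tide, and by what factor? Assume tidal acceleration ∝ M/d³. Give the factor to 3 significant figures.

Moon Q, by a factor of ≈ 4190

The tide-raising term goes as M/d³ (the gradient of a 1/d² field).
Moon E: (5.72 × 10¹⁹) / (5.89 × 10⁷)³ = 2.799 × 10⁻⁴
Moon Q: (7.73 × 10²²) / (4.04 × 10⁷)³ = 1.172
Ratio (larger/smaller) = 4190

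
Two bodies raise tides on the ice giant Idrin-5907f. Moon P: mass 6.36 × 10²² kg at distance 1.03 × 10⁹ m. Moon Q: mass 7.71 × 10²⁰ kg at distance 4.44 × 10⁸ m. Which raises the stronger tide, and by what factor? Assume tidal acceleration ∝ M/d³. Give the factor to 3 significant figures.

Tidal stretch scales as M/d³; compute that for each body.
Moon P: (6.36 × 10²²) / (1.03 × 10⁹)³ = 5.820 × 10⁻⁵
Moon Q: (7.71 × 10²⁰) / (4.44 × 10⁸)³ = 8.809 × 10⁻⁶
Ratio (larger/smaller) = 6.61

Moon P, by a factor of ≈ 6.61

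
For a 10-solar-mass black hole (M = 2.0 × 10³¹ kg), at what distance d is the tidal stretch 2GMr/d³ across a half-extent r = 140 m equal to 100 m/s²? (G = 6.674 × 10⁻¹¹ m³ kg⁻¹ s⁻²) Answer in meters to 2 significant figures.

1.6 × 10⁷ m

2GMr/d³ = a_tidal  ⇒  d = (2GMr / a_tidal)^(1/3)
d = (2 × 6.674×10⁻¹¹ × (2.0 × 10³¹) × (140) / (100))^(1/3)
  = 1.6 × 10⁷ m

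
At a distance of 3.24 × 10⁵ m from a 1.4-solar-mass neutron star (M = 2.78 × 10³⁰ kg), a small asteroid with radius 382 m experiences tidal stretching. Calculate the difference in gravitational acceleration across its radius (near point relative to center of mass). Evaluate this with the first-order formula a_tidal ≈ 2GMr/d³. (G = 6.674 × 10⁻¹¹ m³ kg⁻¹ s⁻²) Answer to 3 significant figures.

4.17 × 10⁶ m/s²

Since r ≪ d, expand the inverse-square field across one radius to get the leading 2GMr/d³ term.
a_tidal = 2GMr/d³
        = 2 × (6.674 × 10⁻¹¹) × (2.78 × 10³⁰) × (382) / (3.24 × 10⁵)³
        = 4.17 × 10⁶ m/s²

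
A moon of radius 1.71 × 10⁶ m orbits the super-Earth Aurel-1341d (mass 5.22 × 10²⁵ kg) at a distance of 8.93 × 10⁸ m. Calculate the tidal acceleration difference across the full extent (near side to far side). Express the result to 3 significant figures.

3.35 × 10⁻⁵ m/s²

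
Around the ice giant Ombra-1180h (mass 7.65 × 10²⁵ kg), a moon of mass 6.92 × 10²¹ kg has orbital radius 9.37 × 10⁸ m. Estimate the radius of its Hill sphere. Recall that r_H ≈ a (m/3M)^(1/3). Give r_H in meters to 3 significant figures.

r_H ≈ a (m/3M)^(1/3)
    = (9.37 × 10⁸) × (6.92 × 10²¹ / (3 × 7.65 × 10²⁵))^(1/3)
    = 2.92 × 10⁷ m

2.92 × 10⁷ m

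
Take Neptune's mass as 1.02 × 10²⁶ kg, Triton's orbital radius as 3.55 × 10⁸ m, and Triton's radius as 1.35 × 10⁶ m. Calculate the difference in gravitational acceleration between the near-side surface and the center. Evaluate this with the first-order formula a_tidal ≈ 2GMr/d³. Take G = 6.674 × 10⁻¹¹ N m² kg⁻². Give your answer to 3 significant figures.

Δg = 2GMr/d³
   = 2 × (6.674 × 10⁻¹¹) × (1.02 × 10²⁶) × (1.35 × 10⁶) / (3.55 × 10⁸)³
   = 4.11 × 10⁻⁴ m/s²

4.11 × 10⁻⁴ m/s²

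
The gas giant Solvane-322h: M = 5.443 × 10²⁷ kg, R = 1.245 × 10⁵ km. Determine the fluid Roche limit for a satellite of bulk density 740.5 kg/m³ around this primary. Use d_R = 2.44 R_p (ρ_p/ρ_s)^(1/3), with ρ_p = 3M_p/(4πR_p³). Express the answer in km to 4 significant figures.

2.943 × 10⁵ km

ρ_p = 3M_p/(4πR_p³) = 3 × (5.443 × 10²⁷) / (4π × (1.245 × 10⁸ m)³) = 673.4 kg/m³
d_R = 2.44 × 1.245 × 10⁵ km × (673.4/740.5)^(1/3)
    = 2.943 × 10⁵ km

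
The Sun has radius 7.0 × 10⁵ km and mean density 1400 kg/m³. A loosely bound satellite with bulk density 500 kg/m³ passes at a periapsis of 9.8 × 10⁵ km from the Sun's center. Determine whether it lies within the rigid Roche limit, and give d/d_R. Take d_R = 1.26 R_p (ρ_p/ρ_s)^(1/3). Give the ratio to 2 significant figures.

inside; d/d_R ≈ 0.79

d_R = 1.26 × (7.0 × 10⁵ km) × (1400/500)^(1/3) = 1.243 × 10⁶ km
d/d_R = (9.8 × 10⁵) / (1.243 × 10⁶) = 0.79
Since d/d_R < 1, the body is inside the Roche limit.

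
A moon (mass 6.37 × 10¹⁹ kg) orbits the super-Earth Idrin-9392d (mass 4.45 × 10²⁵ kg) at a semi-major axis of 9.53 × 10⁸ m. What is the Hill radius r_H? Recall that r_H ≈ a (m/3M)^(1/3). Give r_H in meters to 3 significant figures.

7.45 × 10⁶ m

r_H ≈ a (m/3M)^(1/3)
    = (9.53 × 10⁸) × (6.37 × 10¹⁹ / (3 × 4.45 × 10²⁵))^(1/3)
    = 7.45 × 10⁶ m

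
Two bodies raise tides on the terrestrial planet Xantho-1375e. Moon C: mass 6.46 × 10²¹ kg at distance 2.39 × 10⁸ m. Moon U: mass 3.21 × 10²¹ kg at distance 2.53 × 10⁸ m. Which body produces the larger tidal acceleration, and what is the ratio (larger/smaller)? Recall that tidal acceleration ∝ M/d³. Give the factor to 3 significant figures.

The tide-raising term goes as M/d³ (the gradient of a 1/d² field).
Moon C: (6.46 × 10²¹) / (2.39 × 10⁸)³ = 4.732 × 10⁻⁴
Moon U: (3.21 × 10²¹) / (2.53 × 10⁸)³ = 1.982 × 10⁻⁴
Ratio (larger/smaller) = 2.39

Moon C, by a factor of ≈ 2.39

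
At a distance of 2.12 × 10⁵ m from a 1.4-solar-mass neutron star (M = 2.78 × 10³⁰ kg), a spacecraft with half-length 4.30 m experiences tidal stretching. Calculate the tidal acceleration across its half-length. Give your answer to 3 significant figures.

Differencing GM/(d−r)² and GM/d² to first order in r/d gives 2GMr/d³.
Δa = 2GMr/d³
   = 2 × (6.674 × 10⁻¹¹) × (2.78 × 10³⁰) × (4.30) / (2.12 × 10⁵)³
   = 1.67 × 10⁵ m/s²

1.67 × 10⁵ m/s²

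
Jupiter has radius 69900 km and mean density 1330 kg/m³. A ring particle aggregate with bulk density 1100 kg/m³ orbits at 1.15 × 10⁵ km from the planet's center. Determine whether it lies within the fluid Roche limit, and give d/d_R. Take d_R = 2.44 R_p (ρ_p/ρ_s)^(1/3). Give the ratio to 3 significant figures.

d_R = 2.44 × (69900 km) × (1330/1100)^(1/3) = 1.817 × 10⁵ km
d/d_R = (1.15 × 10⁵) / (1.817 × 10⁵) = 0.633
Since d/d_R < 1, the body is inside the Roche limit.

inside; d/d_R ≈ 0.633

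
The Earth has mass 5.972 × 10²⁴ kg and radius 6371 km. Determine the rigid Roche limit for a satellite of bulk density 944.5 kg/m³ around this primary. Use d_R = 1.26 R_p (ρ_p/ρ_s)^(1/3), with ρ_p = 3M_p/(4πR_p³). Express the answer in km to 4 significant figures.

ρ_p = 3M_p/(4πR_p³) = 3 × (5.972 × 10²⁴) / (4π × (6.371 × 10⁶ m)³) = 5513 kg/m³
d_R = 1.26 × 6371 km × (5513/944.5)^(1/3)
    = 14450 km

14450 km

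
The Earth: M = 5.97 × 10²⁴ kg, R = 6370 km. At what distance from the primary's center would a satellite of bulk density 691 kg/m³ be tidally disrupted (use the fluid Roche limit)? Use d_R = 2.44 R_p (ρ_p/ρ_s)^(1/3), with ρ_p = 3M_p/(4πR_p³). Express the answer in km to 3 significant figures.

ρ_p = 3M_p/(4πR_p³) = 3 × (5.97 × 10²⁴) / (4π × (6.37 × 10⁶ m)³) = 5510 kg/m³
d_R = 2.44 × 6370 km × (5510/691)^(1/3)
    = 31100 km

31100 km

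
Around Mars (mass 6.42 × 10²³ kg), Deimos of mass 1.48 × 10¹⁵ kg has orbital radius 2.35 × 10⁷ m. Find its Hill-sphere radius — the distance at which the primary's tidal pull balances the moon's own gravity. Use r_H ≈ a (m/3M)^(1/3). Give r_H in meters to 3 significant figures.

2.15 × 10⁴ m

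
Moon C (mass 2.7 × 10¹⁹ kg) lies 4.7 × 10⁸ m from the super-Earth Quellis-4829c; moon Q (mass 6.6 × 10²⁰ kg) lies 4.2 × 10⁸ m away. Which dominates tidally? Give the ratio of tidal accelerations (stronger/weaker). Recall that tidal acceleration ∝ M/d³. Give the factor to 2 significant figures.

The tide-raising term goes as M/d³ (the gradient of a 1/d² field).
Moon C: (2.7 × 10¹⁹) / (4.7 × 10⁸)³ = 2.601 × 10⁻⁷
Moon Q: (6.6 × 10²⁰) / (4.2 × 10⁸)³ = 8.908 × 10⁻⁶
Ratio (larger/smaller) = 34

Moon Q, by a factor of ≈ 34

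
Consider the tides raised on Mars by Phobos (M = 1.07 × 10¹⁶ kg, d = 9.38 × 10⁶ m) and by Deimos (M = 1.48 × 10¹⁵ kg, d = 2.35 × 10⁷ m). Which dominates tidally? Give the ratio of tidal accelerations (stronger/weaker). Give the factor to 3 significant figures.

Tidal acceleration ∝ M/d³, so compare M/d³ for each.
Phobos: (1.07 × 10¹⁶) / (9.38 × 10⁶)³ = 1.297 × 10⁻⁵
Deimos: (1.48 × 10¹⁵) / (2.35 × 10⁷)³ = 1.140 × 10⁻⁷
Ratio (larger/smaller) = 114

Phobos, by a factor of ≈ 114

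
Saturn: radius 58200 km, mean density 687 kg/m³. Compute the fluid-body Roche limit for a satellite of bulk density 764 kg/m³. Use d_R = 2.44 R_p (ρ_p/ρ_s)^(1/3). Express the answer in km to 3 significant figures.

1.37 × 10⁵ km

d_R = 2.44 × 58200 km × (687/764)^(1/3)
    = 1.37 × 10⁵ km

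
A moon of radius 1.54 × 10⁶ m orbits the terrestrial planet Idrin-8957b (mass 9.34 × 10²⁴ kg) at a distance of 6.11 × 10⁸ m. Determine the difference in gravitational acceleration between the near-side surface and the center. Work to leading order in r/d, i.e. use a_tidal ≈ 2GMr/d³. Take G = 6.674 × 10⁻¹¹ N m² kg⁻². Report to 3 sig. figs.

Δg = 2GMr/d³
   = 2 × (6.674 × 10⁻¹¹) × (9.34 × 10²⁴) × (1.54 × 10⁶) / (6.11 × 10⁸)³
   = 8.42 × 10⁻⁶ m/s²

8.42 × 10⁻⁶ m/s²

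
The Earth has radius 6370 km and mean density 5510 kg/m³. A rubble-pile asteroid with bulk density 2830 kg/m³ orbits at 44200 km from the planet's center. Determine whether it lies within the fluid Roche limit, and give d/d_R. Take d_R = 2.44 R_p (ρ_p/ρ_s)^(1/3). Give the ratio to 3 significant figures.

d_R = 2.44 × (6370 km) × (5510/2830)^(1/3) = 19410 km
d/d_R = (44200) / (19410) = 2.28
Since d/d_R > 1, the body is outside the Roche limit.

outside; d/d_R ≈ 2.28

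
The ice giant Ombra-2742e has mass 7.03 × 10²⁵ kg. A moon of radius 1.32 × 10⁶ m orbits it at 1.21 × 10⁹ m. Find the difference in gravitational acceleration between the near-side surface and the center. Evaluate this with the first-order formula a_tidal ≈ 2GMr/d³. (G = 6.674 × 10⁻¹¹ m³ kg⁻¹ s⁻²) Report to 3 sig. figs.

6.99 × 10⁻⁶ m/s²

Δa = 2GMr/d³
   = 2 × (6.674 × 10⁻¹¹) × (7.03 × 10²⁵) × (1.32 × 10⁶) / (1.21 × 10⁹)³
   = 6.99 × 10⁻⁶ m/s²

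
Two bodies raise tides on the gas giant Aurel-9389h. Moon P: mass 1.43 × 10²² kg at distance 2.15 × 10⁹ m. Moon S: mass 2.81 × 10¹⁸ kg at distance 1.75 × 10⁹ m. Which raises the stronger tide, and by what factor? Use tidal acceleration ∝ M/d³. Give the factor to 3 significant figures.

Tidal acceleration ∝ M/d³, so compare M/d³ for each.
Moon P: (1.43 × 10²²) / (2.15 × 10⁹)³ = 1.439 × 10⁻⁶
Moon S: (2.81 × 10¹⁸) / (1.75 × 10⁹)³ = 5.243 × 10⁻¹⁰
Ratio (larger/smaller) = 2740

Moon P, by a factor of ≈ 2740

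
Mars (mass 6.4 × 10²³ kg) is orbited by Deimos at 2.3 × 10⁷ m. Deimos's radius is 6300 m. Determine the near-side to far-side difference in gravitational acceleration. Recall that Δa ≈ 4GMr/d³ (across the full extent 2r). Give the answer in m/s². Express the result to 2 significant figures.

8.8 × 10⁻⁵ m/s²

The field gradient is 2GM/d³; across the full diameter 2r the difference is 4GMr/d³.
Δg = 4GMr/d³
   = 4 × (6.674 × 10⁻¹¹) × (6.4 × 10²³) × (6300) / (2.3 × 10⁷)³
   = 8.8 × 10⁻⁵ m/s²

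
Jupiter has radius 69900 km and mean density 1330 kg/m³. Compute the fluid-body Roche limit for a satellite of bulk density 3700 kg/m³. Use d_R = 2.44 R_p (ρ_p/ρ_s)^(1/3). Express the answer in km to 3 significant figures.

d_R = 2.44 × 69900 km × (1330/3700)^(1/3)
    = 1.21 × 10⁵ km

1.21 × 10⁵ km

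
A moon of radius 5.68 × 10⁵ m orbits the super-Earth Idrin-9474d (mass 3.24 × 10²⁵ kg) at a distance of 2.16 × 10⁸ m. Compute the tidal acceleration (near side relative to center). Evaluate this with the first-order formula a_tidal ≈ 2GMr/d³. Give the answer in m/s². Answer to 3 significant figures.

Differencing GM/(d−r)² and GM/d² to first order in r/d gives 2GMr/d³.
a_tidal = 2GMr/d³
        = 2 × (6.674 × 10⁻¹¹) × (3.24 × 10²⁵) × (5.68 × 10⁵) / (2.16 × 10⁸)³
        = 2.44 × 10⁻⁴ m/s²

2.44 × 10⁻⁴ m/s²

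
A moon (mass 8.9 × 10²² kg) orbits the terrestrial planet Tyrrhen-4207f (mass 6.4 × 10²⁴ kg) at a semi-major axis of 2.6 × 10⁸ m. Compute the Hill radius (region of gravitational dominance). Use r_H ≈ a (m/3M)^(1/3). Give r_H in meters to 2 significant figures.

4.3 × 10⁷ m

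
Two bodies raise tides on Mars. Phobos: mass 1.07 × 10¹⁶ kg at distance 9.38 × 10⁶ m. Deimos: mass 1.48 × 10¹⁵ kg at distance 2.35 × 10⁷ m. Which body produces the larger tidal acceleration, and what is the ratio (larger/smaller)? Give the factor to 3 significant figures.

Phobos, by a factor of ≈ 114

The tide-raising term goes as M/d³ (the gradient of a 1/d² field).
Phobos: (1.07 × 10¹⁶) / (9.38 × 10⁶)³ = 1.297 × 10⁻⁵
Deimos: (1.48 × 10¹⁵) / (2.35 × 10⁷)³ = 1.140 × 10⁻⁷
Ratio (larger/smaller) = 114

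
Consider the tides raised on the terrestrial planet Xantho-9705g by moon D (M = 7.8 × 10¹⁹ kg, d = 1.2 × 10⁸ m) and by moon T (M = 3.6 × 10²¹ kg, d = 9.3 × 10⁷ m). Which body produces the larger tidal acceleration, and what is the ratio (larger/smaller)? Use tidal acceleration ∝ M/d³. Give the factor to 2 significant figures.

Compare M/d³ for the two perturbers:
Moon D: (7.8 × 10¹⁹) / (1.2 × 10⁸)³ = 4.514 × 10⁻⁵
Moon T: (3.6 × 10²¹) / (9.3 × 10⁷)³ = 4.476 × 10⁻³
Ratio (larger/smaller) = 99

Moon T, by a factor of ≈ 99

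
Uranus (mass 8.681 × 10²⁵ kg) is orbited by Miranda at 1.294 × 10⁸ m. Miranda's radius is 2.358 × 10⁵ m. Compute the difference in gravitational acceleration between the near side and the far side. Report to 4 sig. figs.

Near-to-far spans 2r, so the tidal difference is twice the near-to-center value: 4GMr/d³.
Δg = 4GMr/d³
   = 4 × (6.674 × 10⁻¹¹) × (8.681 × 10²⁵) × (2.358 × 10⁵) / (1.294 × 10⁸)³
   = 2.522 × 10⁻³ m/s²

2.522 × 10⁻³ m/s²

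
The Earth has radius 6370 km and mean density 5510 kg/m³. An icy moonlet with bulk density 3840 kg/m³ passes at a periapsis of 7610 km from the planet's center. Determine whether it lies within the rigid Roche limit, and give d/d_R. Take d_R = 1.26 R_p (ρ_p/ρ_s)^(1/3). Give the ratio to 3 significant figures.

inside; d/d_R ≈ 0.841

d_R = 1.26 × (6370 km) × (5510/3840)^(1/3) = 9053 km
d/d_R = (7610) / (9053) = 0.841
Since d/d_R < 1, the body is inside the Roche limit.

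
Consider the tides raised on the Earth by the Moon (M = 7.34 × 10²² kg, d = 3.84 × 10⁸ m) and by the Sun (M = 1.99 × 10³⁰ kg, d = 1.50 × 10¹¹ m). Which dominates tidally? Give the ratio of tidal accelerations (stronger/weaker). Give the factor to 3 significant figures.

Compare M/d³ for the two perturbers:
The Moon: (7.34 × 10²²) / (3.84 × 10⁸)³ = 1.296 × 10⁻³
The Sun: (1.99 × 10³⁰) / (1.50 × 10¹¹)³ = 5.896 × 10⁻⁴
Ratio (larger/smaller) = 2.20

The Moon, by a factor of ≈ 2.20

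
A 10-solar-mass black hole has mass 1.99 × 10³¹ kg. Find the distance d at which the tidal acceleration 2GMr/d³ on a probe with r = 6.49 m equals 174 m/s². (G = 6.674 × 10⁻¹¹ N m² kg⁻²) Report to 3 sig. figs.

4.63 × 10⁶ m

2GMr/d³ = a_tidal  ⇒  d = (2GMr / a_tidal)^(1/3)
d = (2 × 6.674×10⁻¹¹ × (1.99 × 10³¹) × (6.49) / (174))^(1/3)
  = 4.63 × 10⁶ m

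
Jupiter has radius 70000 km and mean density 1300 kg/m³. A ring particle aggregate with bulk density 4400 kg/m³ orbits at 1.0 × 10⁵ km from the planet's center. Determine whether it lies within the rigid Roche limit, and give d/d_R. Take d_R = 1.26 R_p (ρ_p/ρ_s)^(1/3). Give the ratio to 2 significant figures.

outside; d/d_R ≈ 1.7

d_R = 1.26 × (70000 km) × (1300/4400)^(1/3) = 58740 km
d/d_R = (1.0 × 10⁵) / (58740) = 1.7
Since d/d_R > 1, the body is outside the Roche limit.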